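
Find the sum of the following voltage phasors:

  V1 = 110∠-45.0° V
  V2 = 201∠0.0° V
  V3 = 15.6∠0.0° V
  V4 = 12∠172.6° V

Step 1 — Convert each phasor to rectangular form:
  V1 = 110·(cos(-45.0°) + j·sin(-45.0°)) = 77.78 - j77.78 V
  V2 = 201·(cos(0.0°) + j·sin(0.0°)) = 201 V
  V3 = 15.6·(cos(0.0°) + j·sin(0.0°)) = 15.6 V
  V4 = 12·(cos(172.6°) + j·sin(172.6°)) = -11.9 + j1.546 V
Step 2 — Sum components: V_total = 282.5 - j76.24 V.
Step 3 — Convert to polar: |V_total| = 292.6 V, ∠V_total = -15.1°.

V_total = 292.6∠-15.1° V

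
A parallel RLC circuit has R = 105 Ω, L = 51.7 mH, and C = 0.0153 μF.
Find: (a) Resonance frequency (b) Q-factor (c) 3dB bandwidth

Step 1 — Resonance: ω₀ = 1/√(LC) = 1/√(0.0517·1.53e-08) = 3.556e+04 rad/s.
Step 2 — f₀ = ω₀/(2π) = 5659 Hz.
Step 3 — Parallel Q: Q = R/(ω₀L) = 105/(3.556e+04·0.0517) = 0.05712.
Step 4 — Bandwidth: Δω = ω₀/Q = 6.225e+05 rad/s; BW = Δω/(2π) = 9.907e+04 Hz.

(a) f₀ = 5659 Hz  (b) Q = 0.05712  (c) BW = 9.907e+04 Hz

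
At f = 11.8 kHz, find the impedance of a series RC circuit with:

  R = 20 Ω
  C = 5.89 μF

Step 1 — Angular frequency: ω = 2π·f = 2π·1.18e+04 = 7.414e+04 rad/s.
Step 2 — Component impedances:
  R: Z = R = 20 Ω
  C: Z = 1/(jωC) = -j/(ω·C) = 0 - j2.29 Ω
Step 3 — Series combination: Z_total = R + C = 20 - j2.29 Ω = 20.13∠-6.5° Ω.

Z = 20 - j2.29 Ω = 20.13∠-6.5° Ω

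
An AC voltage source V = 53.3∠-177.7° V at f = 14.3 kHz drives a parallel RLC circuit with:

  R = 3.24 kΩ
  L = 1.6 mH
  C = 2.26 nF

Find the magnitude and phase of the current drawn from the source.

Step 1 — Angular frequency: ω = 2π·f = 2π·1.43e+04 = 8.985e+04 rad/s.
Step 2 — Component impedances:
  R: Z = R = 3240 Ω
  L: Z = jωL = j·8.985e+04·0.0016 = 0 + j143.8 Ω
  C: Z = 1/(jωC) = -j/(ω·C) = 0 - j4925 Ω
Step 3 — Parallel combination: 1/Z_total = 1/R + 1/L + 1/C; Z_total = 6.754 + j147.8 Ω = 147.9∠87.4° Ω.
Step 4 — Source phasor: V = 53.3∠-177.7° V = -53.26 - j2.139 V.
Step 5 — Ohm's law: I = V / Z_total = (-53.26 - j2.139) / (6.754 + j147.8) = -0.03088 + j0.359 A.
Step 6 — Convert to polar: |I| = 0.3603 A, ∠I = 94.9°.

I = 0.3603∠94.9° A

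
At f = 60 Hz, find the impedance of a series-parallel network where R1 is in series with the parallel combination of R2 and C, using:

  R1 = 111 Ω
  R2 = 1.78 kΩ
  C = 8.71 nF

Step 1 — Angular frequency: ω = 2π·f = 2π·60 = 377 rad/s.
Step 2 — Component impedances:
  R1: Z = R = 111 Ω
  R2: Z = R = 1780 Ω
  C: Z = 1/(jωC) = -j/(ω·C) = 0 - j3.045e+05 Ω
Step 3 — Parallel branch: R2 || C = 1/(1/R2 + 1/C) = 1780 - j10.4 Ω.
Step 4 — Series with R1: Z_total = R1 + (R2 || C) = 1891 - j10.4 Ω = 1891∠-0.3° Ω.

Z = 1891 - j10.4 Ω = 1891∠-0.3° Ω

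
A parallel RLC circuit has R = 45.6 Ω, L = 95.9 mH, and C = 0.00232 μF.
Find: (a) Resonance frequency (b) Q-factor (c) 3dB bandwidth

Step 1 — Resonance: ω₀ = 1/√(LC) = 1/√(0.0959·2.32e-09) = 6.704e+04 rad/s.
Step 2 — f₀ = ω₀/(2π) = 1.067e+04 Hz.
Step 3 — Parallel Q: Q = R/(ω₀L) = 45.6/(6.704e+04·0.0959) = 0.007093.
Step 4 — Bandwidth: Δω = ω₀/Q = 9.453e+06 rad/s; BW = Δω/(2π) = 1.504e+06 Hz.

(a) f₀ = 1.067e+04 Hz  (b) Q = 0.007093  (c) BW = 1.504e+06 Hz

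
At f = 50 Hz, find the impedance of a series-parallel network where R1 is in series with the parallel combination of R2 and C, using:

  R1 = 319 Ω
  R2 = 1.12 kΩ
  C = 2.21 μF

Step 1 — Angular frequency: ω = 2π·f = 2π·50 = 314.2 rad/s.
Step 2 — Component impedances:
  R1: Z = R = 319 Ω
  R2: Z = R = 1120 Ω
  C: Z = 1/(jωC) = -j/(ω·C) = 0 - j1440 Ω
Step 3 — Parallel branch: R2 || C = 1/(1/R2 + 1/C) = 698 - j542.7 Ω.
Step 4 — Series with R1: Z_total = R1 + (R2 || C) = 1017 - j542.7 Ω = 1153∠-28.1° Ω.

Z = 1017 - j542.7 Ω = 1153∠-28.1° Ω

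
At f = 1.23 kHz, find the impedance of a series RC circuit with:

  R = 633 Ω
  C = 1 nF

Step 1 — Angular frequency: ω = 2π·f = 2π·1230 = 7728 rad/s.
Step 2 — Component impedances:
  R: Z = R = 633 Ω
  C: Z = 1/(jωC) = -j/(ω·C) = 0 - j1.294e+05 Ω
Step 3 — Series combination: Z_total = R + C = 633 - j1.294e+05 Ω = 1.294e+05∠-89.7° Ω.

Z = 633 - j1.294e+05 Ω = 1.294e+05∠-89.7° Ω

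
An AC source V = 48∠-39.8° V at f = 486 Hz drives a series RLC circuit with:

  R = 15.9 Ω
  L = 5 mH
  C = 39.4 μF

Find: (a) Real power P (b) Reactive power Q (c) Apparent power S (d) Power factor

Step 1 — Angular frequency: ω = 2π·f = 2π·486 = 3054 rad/s.
Step 2 — Component impedances:
  R: Z = R = 15.9 Ω
  L: Z = jωL = j·3054·0.005 = 0 + j15.27 Ω
  C: Z = 1/(jωC) = -j/(ω·C) = 0 - j8.312 Ω
Step 3 — Series combination: Z_total = R + L + C = 15.9 + j6.956 Ω = 17.36∠23.6° Ω.
Step 4 — Source phasor: V = 48∠-39.8° V = 36.88 - j30.73 V.
Step 5 — Current: I = V / Z = 1.237 - j2.474 A = 2.766∠-63.4° A.
Step 6 — Complex power: S = V·I* = 121.6 + j53.21 VA.
Step 7 — Real power: P = Re(S) = 121.6 W.
Step 8 — Reactive power: Q = Im(S) = 53.21 VAR.
Step 9 — Apparent power: |S| = 132.8 VA.
Step 10 — Power factor: PF = P/|S| = 0.9162 (lagging).

(a) P = 121.6 W  (b) Q = 53.21 VAR  (c) S = 132.8 VA  (d) PF = 0.9162 (lagging)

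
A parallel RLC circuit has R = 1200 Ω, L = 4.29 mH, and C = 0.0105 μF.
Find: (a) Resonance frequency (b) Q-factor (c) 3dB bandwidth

Step 1 — Resonance: ω₀ = 1/√(LC) = 1/√(0.00429·1.05e-08) = 1.49e+05 rad/s.
Step 2 — f₀ = ω₀/(2π) = 2.371e+04 Hz.
Step 3 — Parallel Q: Q = R/(ω₀L) = 1200/(1.49e+05·0.00429) = 1.877.
Step 4 — Bandwidth: Δω = ω₀/Q = 7.937e+04 rad/s; BW = Δω/(2π) = 1.263e+04 Hz.

(a) f₀ = 2.371e+04 Hz  (b) Q = 1.877  (c) BW = 1.263e+04 Hz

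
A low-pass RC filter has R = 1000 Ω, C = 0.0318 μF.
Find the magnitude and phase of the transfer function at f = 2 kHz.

Step 1 — Angular frequency: ω = 2π·2000 = 1.257e+04 rad/s.
Step 2 — Transfer function: H(jω) = 1/(1 + jωRC).
Step 3 — Denominator: 1 + jωRC = 1 + j·1.257e+04·1000·3.18e-08 = 1 + j0.3996.
Step 4 — H = 0.8623 - j0.3446.
Step 5 — Magnitude: |H| = 0.9286 (-0.6 dB); phase: φ = -21.8°.

|H| = 0.9286 (-0.6 dB), φ = -21.8°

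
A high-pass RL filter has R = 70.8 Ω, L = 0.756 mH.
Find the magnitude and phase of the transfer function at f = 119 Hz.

Step 1 — Angular frequency: ω = 2π·119 = 747.7 rad/s.
Step 2 — Transfer function: H(jω) = jωL/(R + jωL).
Step 3 — Numerator jωL = j·0.5653; denominator R + jωL = 70.8 + j0.5653.
Step 4 — H = 6.374e-05 + j0.007983.
Step 5 — Magnitude: |H| = 0.007984 (-42.0 dB); phase: φ = 89.5°.

|H| = 0.007984 (-42.0 dB), φ = 89.5°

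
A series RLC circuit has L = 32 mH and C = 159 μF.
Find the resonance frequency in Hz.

Step 1 — Resonance condition Im(Z)=0 gives ω₀ = 1/√(LC).
Step 2 — ω₀ = 1/√(0.032·0.000159) = 443.3 rad/s.
Step 3 — f₀ = ω₀/(2π) = 70.56 Hz.

f₀ = 70.56 Hz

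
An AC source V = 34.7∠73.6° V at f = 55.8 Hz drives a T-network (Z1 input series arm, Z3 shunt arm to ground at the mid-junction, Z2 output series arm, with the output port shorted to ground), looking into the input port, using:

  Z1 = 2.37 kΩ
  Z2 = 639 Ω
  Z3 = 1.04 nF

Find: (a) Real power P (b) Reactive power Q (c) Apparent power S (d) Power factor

Step 1 — Angular frequency: ω = 2π·f = 2π·55.8 = 350.6 rad/s.
Step 2 — Component impedances:
  Z1: Z = R = 2370 Ω
  Z2: Z = R = 639 Ω
  Z3: Z = 1/(jωC) = -j/(ω·C) = 0 - j2.743e+06 Ω
Step 3 — With the output port shorted to ground, the output series arm Z2 runs from the junction to ground; the shunt arm Z3 also runs from the junction to ground. They appear in parallel: Z3 || Z2 = 639 - j0.1489 Ω.
Step 4 — Series with input arm Z1: Z_in = Z1 + (Z3 || Z2) = 3009 - j0.1489 Ω = 3009∠-0.0° Ω.
Step 5 — Source phasor: V = 34.7∠73.6° V = 9.797 + j33.29 V.
Step 6 — Current: I = V / Z = 0.003255 + j0.01106 A = 0.01153∠73.6° A.
Step 7 — Complex power: S = V·I* = 0.4002 - j1.98e-05 VA.
Step 8 — Real power: P = Re(S) = 0.4002 W.
Step 9 — Reactive power: Q = Im(S) = -1.98e-05 VAR.
Step 10 — Apparent power: |S| = 0.4002 VA.
Step 11 — Power factor: PF = P/|S| = 1 (leading).

(a) P = 0.4002 W  (b) Q = -1.98e-05 VAR  (c) S = 0.4002 VA  (d) PF = 1 (leading)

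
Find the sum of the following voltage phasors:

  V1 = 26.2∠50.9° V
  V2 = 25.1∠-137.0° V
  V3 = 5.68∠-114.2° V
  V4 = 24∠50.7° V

Step 1 — Convert each phasor to rectangular form:
  V1 = 26.2·(cos(50.9°) + j·sin(50.9°)) = 16.52 + j20.33 V
  V2 = 25.1·(cos(-137.0°) + j·sin(-137.0°)) = -18.36 - j17.12 V
  V3 = 5.68·(cos(-114.2°) + j·sin(-114.2°)) = -2.328 - j5.181 V
  V4 = 24·(cos(50.7°) + j·sin(50.7°)) = 15.2 + j18.57 V
Step 2 — Sum components: V_total = 11.04 + j16.61 V.
Step 3 — Convert to polar: |V_total| = 19.94 V, ∠V_total = 56.4°.

V_total = 19.94∠56.4° V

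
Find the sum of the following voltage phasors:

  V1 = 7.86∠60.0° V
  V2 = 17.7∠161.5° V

Step 1 — Convert each phasor to rectangular form:
  V1 = 7.86·(cos(60.0°) + j·sin(60.0°)) = 3.93 + j6.807 V
  V2 = 17.7·(cos(161.5°) + j·sin(161.5°)) = -16.79 + j5.616 V
Step 2 — Sum components: V_total = -12.86 + j12.42 V.
Step 3 — Convert to polar: |V_total| = 17.88 V, ∠V_total = 136.0°.

V_total = 17.88∠136.0° V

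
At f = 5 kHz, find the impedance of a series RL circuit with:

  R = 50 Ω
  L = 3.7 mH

Step 1 — Angular frequency: ω = 2π·f = 2π·5000 = 3.142e+04 rad/s.
Step 2 — Component impedances:
  R: Z = R = 50 Ω
  L: Z = jωL = j·3.142e+04·0.0037 = 0 + j116.2 Ω
Step 3 — Series combination: Z_total = R + L = 50 + j116.2 Ω = 126.5∠66.7° Ω.

Z = 50 + j116.2 Ω = 126.5∠66.7° Ω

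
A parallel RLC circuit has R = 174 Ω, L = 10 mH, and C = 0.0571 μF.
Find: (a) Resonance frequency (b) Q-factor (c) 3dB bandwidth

Step 1 — Resonance: ω₀ = 1/√(LC) = 1/√(0.01·5.71e-08) = 4.185e+04 rad/s.
Step 2 — f₀ = ω₀/(2π) = 6660 Hz.
Step 3 — Parallel Q: Q = R/(ω₀L) = 174/(4.185e+04·0.01) = 0.4158.
Step 4 — Bandwidth: Δω = ω₀/Q = 1.007e+05 rad/s; BW = Δω/(2π) = 1.602e+04 Hz.

(a) f₀ = 6660 Hz  (b) Q = 0.4158  (c) BW = 1.602e+04 Hz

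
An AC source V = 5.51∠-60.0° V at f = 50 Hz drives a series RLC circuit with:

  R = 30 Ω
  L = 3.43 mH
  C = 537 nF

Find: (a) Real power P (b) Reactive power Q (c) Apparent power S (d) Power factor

Step 1 — Angular frequency: ω = 2π·f = 2π·50 = 314.2 rad/s.
Step 2 — Component impedances:
  R: Z = R = 30 Ω
  L: Z = jωL = j·314.2·0.00343 = 0 + j1.078 Ω
  C: Z = 1/(jωC) = -j/(ω·C) = 0 - j5928 Ω
Step 3 — Series combination: Z_total = R + L + C = 30 - j5926 Ω = 5927∠-89.7° Ω.
Step 4 — Source phasor: V = 5.51∠-60.0° V = 2.755 - j4.772 V.
Step 5 — Current: I = V / Z = 0.0008075 + j0.0004608 A = 0.0009297∠29.7° A.
Step 6 — Complex power: S = V·I* = 2.593e-05 - j0.005123 VA.
Step 7 — Real power: P = Re(S) = 2.593e-05 W.
Step 8 — Reactive power: Q = Im(S) = -0.005123 VAR.
Step 9 — Apparent power: |S| = 0.005123 VA.
Step 10 — Power factor: PF = P/|S| = 0.005062 (leading).

(a) P = 2.593e-05 W  (b) Q = -0.005123 VAR  (c) S = 0.005123 VA  (d) PF = 0.005062 (leading)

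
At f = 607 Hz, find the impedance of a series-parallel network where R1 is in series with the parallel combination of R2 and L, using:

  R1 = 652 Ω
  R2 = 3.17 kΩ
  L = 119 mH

Step 1 — Angular frequency: ω = 2π·f = 2π·607 = 3814 rad/s.
Step 2 — Component impedances:
  R1: Z = R = 652 Ω
  R2: Z = R = 3170 Ω
  L: Z = jωL = j·3814·0.119 = 0 + j453.9 Ω
Step 3 — Parallel branch: R2 || L = 1/(1/R2 + 1/L) = 63.67 + j444.7 Ω.
Step 4 — Series with R1: Z_total = R1 + (R2 || L) = 715.7 + j444.7 Ω = 842.6∠31.9° Ω.

Z = 715.7 + j444.7 Ω = 842.6∠31.9° Ω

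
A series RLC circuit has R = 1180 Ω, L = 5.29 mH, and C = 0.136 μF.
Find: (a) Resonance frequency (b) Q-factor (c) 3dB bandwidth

Step 1 — Resonance condition Im(Z)=0 gives ω₀ = 1/√(LC).
Step 2 — ω₀ = 1/√(0.00529·1.36e-07) = 3.728e+04 rad/s.
Step 3 — f₀ = ω₀/(2π) = 5934 Hz.
Step 4 — Series Q: Q = ω₀L/R = 3.728e+04·0.00529/1180 = 0.1671.
Step 5 — 3dB bandwidth: Δω = ω₀/Q = 2.231e+05 rad/s; BW = Δω/(2π) = 3.55e+04 Hz.

(a) f₀ = 5934 Hz  (b) Q = 0.1671  (c) BW = 3.55e+04 Hz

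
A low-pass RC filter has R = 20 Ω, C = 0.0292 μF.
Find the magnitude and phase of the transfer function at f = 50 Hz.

Step 1 — Angular frequency: ω = 2π·50 = 314.2 rad/s.
Step 2 — Transfer function: H(jω) = 1/(1 + jωRC).
Step 3 — Denominator: 1 + jωRC = 1 + j·314.2·20·2.92e-08 = 1 + j0.0001835.
Step 4 — H = 1 - j0.0001835.
Step 5 — Magnitude: |H| = 1 (-0.0 dB); phase: φ = -0.0°.

|H| = 1 (-0.0 dB), φ = -0.0°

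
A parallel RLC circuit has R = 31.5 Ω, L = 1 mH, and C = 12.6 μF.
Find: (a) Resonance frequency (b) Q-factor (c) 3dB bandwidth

Step 1 — Resonance: ω₀ = 1/√(LC) = 1/√(0.001·1.26e-05) = 8909 rad/s.
Step 2 — f₀ = ω₀/(2π) = 1418 Hz.
Step 3 — Parallel Q: Q = R/(ω₀L) = 31.5/(8909·0.001) = 3.536.
Step 4 — Bandwidth: Δω = ω₀/Q = 2520 rad/s; BW = Δω/(2π) = 401 Hz.

(a) f₀ = 1418 Hz  (b) Q = 3.536  (c) BW = 401 Hz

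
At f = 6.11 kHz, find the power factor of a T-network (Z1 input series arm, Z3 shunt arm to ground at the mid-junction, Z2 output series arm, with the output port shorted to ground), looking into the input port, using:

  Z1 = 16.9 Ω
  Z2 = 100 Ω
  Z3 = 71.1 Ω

Step 1 — Angular frequency: ω = 2π·f = 2π·6110 = 3.839e+04 rad/s.
Step 2 — Component impedances:
  Z1: Z = R = 16.9 Ω
  Z2: Z = R = 100 Ω
  Z3: Z = R = 71.1 Ω
Step 3 — With the output port shorted to ground, the output series arm Z2 runs from the junction to ground; the shunt arm Z3 also runs from the junction to ground. They appear in parallel: Z3 || Z2 = 41.55 Ω.
Step 4 — Series with input arm Z1: Z_in = Z1 + (Z3 || Z2) = 58.45 Ω = 58.45∠0.0° Ω.
Step 5 — Power factor: PF = cos(φ) = Re(Z)/|Z| = 58.45/58.45 = 1.
Step 6 — Type: Im(Z) = 0 ⇒ unity (phase φ = 0.0°).

PF = 1 (unity, φ = 0.0°)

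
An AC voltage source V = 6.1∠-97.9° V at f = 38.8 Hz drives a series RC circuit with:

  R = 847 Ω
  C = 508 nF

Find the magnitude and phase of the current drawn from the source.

Step 1 — Angular frequency: ω = 2π·f = 2π·38.8 = 243.8 rad/s.
Step 2 — Component impedances:
  R: Z = R = 847 Ω
  C: Z = 1/(jωC) = -j/(ω·C) = 0 - j8075 Ω
Step 3 — Series combination: Z_total = R + C = 847 - j8075 Ω = 8119∠-84.0° Ω.
Step 4 — Source phasor: V = 6.1∠-97.9° V = -0.8384 - j6.042 V.
Step 5 — Ohm's law: I = V / Z_total = (-0.8384 - j6.042) / (847 - j8075) = 0.0007294 - j0.0001803 A.
Step 6 — Convert to polar: |I| = 0.0007513 A, ∠I = -13.9°.

I = 0.0007513∠-13.9° A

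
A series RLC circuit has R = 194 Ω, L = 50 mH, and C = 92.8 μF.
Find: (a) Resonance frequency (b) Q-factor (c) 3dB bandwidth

Step 1 — Resonance condition Im(Z)=0 gives ω₀ = 1/√(LC).
Step 2 — ω₀ = 1/√(0.05·9.28e-05) = 464.2 rad/s.
Step 3 — f₀ = ω₀/(2π) = 73.89 Hz.
Step 4 — Series Q: Q = ω₀L/R = 464.2·0.05/194 = 0.1196.
Step 5 — 3dB bandwidth: Δω = ω₀/Q = 3880 rad/s; BW = Δω/(2π) = 617.5 Hz.

(a) f₀ = 73.89 Hz  (b) Q = 0.1196  (c) BW = 617.5 Hz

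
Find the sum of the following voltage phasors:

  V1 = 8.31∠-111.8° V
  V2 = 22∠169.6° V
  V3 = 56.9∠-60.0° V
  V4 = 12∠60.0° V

Step 1 — Convert each phasor to rectangular form:
  V1 = 8.31·(cos(-111.8°) + j·sin(-111.8°)) = -3.086 - j7.716 V
  V2 = 22·(cos(169.6°) + j·sin(169.6°)) = -21.64 + j3.971 V
  V3 = 56.9·(cos(-60.0°) + j·sin(-60.0°)) = 28.45 - j49.28 V
  V4 = 12·(cos(60.0°) + j·sin(60.0°)) = 6 + j10.39 V
Step 2 — Sum components: V_total = 9.725 - j42.63 V.
Step 3 — Convert to polar: |V_total| = 43.72 V, ∠V_total = -77.1°.

V_total = 43.72∠-77.1° V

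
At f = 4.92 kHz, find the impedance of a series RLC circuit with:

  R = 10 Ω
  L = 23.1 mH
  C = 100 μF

Step 1 — Angular frequency: ω = 2π·f = 2π·4920 = 3.091e+04 rad/s.
Step 2 — Component impedances:
  R: Z = R = 10 Ω
  L: Z = jωL = j·3.091e+04·0.0231 = 0 + j714.1 Ω
  C: Z = 1/(jωC) = -j/(ω·C) = 0 - j0.3235 Ω
Step 3 — Series combination: Z_total = R + L + C = 10 + j713.8 Ω = 713.8∠89.2° Ω.

Z = 10 + j713.8 Ω = 713.8∠89.2° Ω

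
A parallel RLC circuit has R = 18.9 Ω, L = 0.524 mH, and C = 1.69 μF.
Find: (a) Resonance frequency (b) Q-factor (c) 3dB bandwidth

Step 1 — Resonance: ω₀ = 1/√(LC) = 1/√(0.000524·1.69e-06) = 3.36e+04 rad/s.
Step 2 — f₀ = ω₀/(2π) = 5348 Hz.
Step 3 — Parallel Q: Q = R/(ω₀L) = 18.9/(3.36e+04·0.000524) = 1.073.
Step 4 — Bandwidth: Δω = ω₀/Q = 3.131e+04 rad/s; BW = Δω/(2π) = 4983 Hz.

(a) f₀ = 5348 Hz  (b) Q = 1.073  (c) BW = 4983 Hz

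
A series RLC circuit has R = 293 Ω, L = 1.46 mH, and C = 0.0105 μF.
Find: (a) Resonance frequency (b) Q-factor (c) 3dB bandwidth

Step 1 — Resonance: ω₀ = 1/√(LC) = 1/√(0.00146·1.05e-08) = 2.554e+05 rad/s.
Step 2 — f₀ = ω₀/(2π) = 4.065e+04 Hz.
Step 3 — Series Q: Q = ω₀L/R = 2.554e+05·0.00146/293 = 1.273.
Step 4 — Bandwidth: Δω = ω₀/Q = 2.007e+05 rad/s; BW = Δω/(2π) = 3.194e+04 Hz.

(a) f₀ = 4.065e+04 Hz  (b) Q = 1.273  (c) BW = 3.194e+04 Hz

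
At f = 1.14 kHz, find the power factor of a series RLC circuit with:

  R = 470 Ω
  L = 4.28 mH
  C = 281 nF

Step 1 — Angular frequency: ω = 2π·f = 2π·1140 = 7163 rad/s.
Step 2 — Component impedances:
  R: Z = R = 470 Ω
  L: Z = jωL = j·7163·0.00428 = 0 + j30.66 Ω
  C: Z = 1/(jωC) = -j/(ω·C) = 0 - j496.8 Ω
Step 3 — Series combination: Z_total = R + L + C = 470 - j466.2 Ω = 662∠-44.8° Ω.
Step 4 — Power factor: PF = cos(φ) = Re(Z)/|Z| = 470/662 = 0.71.
Step 5 — Type: Im(Z) = -466.2 ⇒ leading (phase φ = -44.8°).

PF = 0.71 (leading, φ = -44.8°)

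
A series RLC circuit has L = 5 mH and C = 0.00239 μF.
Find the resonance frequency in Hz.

Step 1 — Resonance condition Im(Z)=0 gives ω₀ = 1/√(LC).
Step 2 — ω₀ = 1/√(0.005·2.39e-09) = 2.893e+05 rad/s.
Step 3 — f₀ = ω₀/(2π) = 4.604e+04 Hz.

f₀ = 4.604e+04 Hz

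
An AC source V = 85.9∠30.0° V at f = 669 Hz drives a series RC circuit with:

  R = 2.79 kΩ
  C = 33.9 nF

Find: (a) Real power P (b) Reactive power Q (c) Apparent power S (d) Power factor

Step 1 — Angular frequency: ω = 2π·f = 2π·669 = 4203 rad/s.
Step 2 — Component impedances:
  R: Z = R = 2790 Ω
  C: Z = 1/(jωC) = -j/(ω·C) = 0 - j7018 Ω
Step 3 — Series combination: Z_total = R + C = 2790 - j7018 Ω = 7552∠-68.3° Ω.
Step 4 — Source phasor: V = 85.9∠30.0° V = 74.39 + j42.95 V.
Step 5 — Current: I = V / Z = -0.001646 + j0.01125 A = 0.01137∠98.3° A.
Step 6 — Complex power: S = V·I* = 0.361 - j0.9079 VA.
Step 7 — Real power: P = Re(S) = 0.361 W.
Step 8 — Reactive power: Q = Im(S) = -0.9079 VAR.
Step 9 — Apparent power: |S| = 0.9771 VA.
Step 10 — Power factor: PF = P/|S| = 0.3694 (leading).

(a) P = 0.361 W  (b) Q = -0.9079 VAR  (c) S = 0.9771 VA  (d) PF = 0.3694 (leading)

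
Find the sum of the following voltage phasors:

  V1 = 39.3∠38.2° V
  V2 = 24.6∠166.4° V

Step 1 — Convert each phasor to rectangular form:
  V1 = 39.3·(cos(38.2°) + j·sin(38.2°)) = 30.88 + j24.3 V
  V2 = 24.6·(cos(166.4°) + j·sin(166.4°)) = -23.91 + j5.784 V
Step 2 — Sum components: V_total = 6.974 + j30.09 V.
Step 3 — Convert to polar: |V_total| = 30.89 V, ∠V_total = 77.0°.

V_total = 30.89∠77.0° V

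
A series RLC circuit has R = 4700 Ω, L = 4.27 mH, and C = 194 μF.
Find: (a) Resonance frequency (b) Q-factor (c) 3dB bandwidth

Step 1 — Resonance: ω₀ = 1/√(LC) = 1/√(0.00427·0.000194) = 1099 rad/s.
Step 2 — f₀ = ω₀/(2π) = 174.9 Hz.
Step 3 — Series Q: Q = ω₀L/R = 1099·0.00427/4700 = 0.0009982.
Step 4 — Bandwidth: Δω = ω₀/Q = 1.101e+06 rad/s; BW = Δω/(2π) = 1.752e+05 Hz.

(a) f₀ = 174.9 Hz  (b) Q = 0.0009982  (c) BW = 1.752e+05 Hz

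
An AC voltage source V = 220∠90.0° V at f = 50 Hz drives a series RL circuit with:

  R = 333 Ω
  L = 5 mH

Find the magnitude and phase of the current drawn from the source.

Step 1 — Angular frequency: ω = 2π·f = 2π·50 = 314.2 rad/s.
Step 2 — Component impedances:
  R: Z = R = 333 Ω
  L: Z = jωL = j·314.2·0.005 = 0 + j1.571 Ω
Step 3 — Series combination: Z_total = R + L = 333 + j1.571 Ω = 333∠0.3° Ω.
Step 4 — Source phasor: V = 220∠90.0° V = 0 + j220 V.
Step 5 — Ohm's law: I = V / Z_total = (0 + j220) / (333 + j1.571) = 0.003116 + j0.6606 A.
Step 6 — Convert to polar: |I| = 0.6607 A, ∠I = 89.7°.

I = 0.6607∠89.7° A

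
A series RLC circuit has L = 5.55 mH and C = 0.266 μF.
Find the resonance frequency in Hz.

Step 1 — Resonance condition Im(Z)=0 gives ω₀ = 1/√(LC).
Step 2 — ω₀ = 1/√(0.00555·2.66e-07) = 2.603e+04 rad/s.
Step 3 — f₀ = ω₀/(2π) = 4142 Hz.

f₀ = 4142 Hz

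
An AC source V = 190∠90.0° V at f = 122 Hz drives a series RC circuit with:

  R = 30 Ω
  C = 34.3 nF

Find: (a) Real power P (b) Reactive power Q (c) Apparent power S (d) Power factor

Step 1 — Angular frequency: ω = 2π·f = 2π·122 = 766.5 rad/s.
Step 2 — Component impedances:
  R: Z = R = 30 Ω
  C: Z = 1/(jωC) = -j/(ω·C) = 0 - j3.803e+04 Ω
Step 3 — Series combination: Z_total = R + C = 30 - j3.803e+04 Ω = 3.803e+04∠-90.0° Ω.
Step 4 — Source phasor: V = 190∠90.0° V = 0 + j190 V.
Step 5 — Current: I = V / Z = -0.004996 + j3.94e-06 A = 0.004996∠180.0° A.
Step 6 — Complex power: S = V·I* = 0.0007487 - j0.9492 VA.
Step 7 — Real power: P = Re(S) = 0.0007487 W.
Step 8 — Reactive power: Q = Im(S) = -0.9492 VAR.
Step 9 — Apparent power: |S| = 0.9492 VA.
Step 10 — Power factor: PF = P/|S| = 0.0007888 (leading).

(a) P = 0.0007487 W  (b) Q = -0.9492 VAR  (c) S = 0.9492 VA  (d) PF = 0.0007888 (leading)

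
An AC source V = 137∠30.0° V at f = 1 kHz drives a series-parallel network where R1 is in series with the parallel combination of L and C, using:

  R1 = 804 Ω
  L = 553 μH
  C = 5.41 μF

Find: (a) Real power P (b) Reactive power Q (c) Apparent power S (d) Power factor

Step 1 — Angular frequency: ω = 2π·f = 2π·1000 = 6283 rad/s.
Step 2 — Component impedances:
  R1: Z = R = 804 Ω
  L: Z = jωL = j·6283·0.000553 = 0 + j3.475 Ω
  C: Z = 1/(jωC) = -j/(ω·C) = 0 - j29.42 Ω
Step 3 — Parallel branch: L || C = 1/(1/L + 1/C) = 0 + j3.94 Ω.
Step 4 — Series with R1: Z_total = R1 + (L || C) = 804 + j3.94 Ω = 804∠0.3° Ω.
Step 5 — Source phasor: V = 137∠30.0° V = 118.6 + j68.5 V.
Step 6 — Current: I = V / Z = 0.148 + j0.08447 A = 0.1704∠29.7° A.
Step 7 — Complex power: S = V·I* = 23.34 + j0.1144 VA.
Step 8 — Real power: P = Re(S) = 23.34 W.
Step 9 — Reactive power: Q = Im(S) = 0.1144 VAR.
Step 10 — Apparent power: |S| = 23.34 VA.
Step 11 — Power factor: PF = P/|S| = 1 (lagging).

(a) P = 23.34 W  (b) Q = 0.1144 VAR  (c) S = 23.34 VA  (d) PF = 1 (lagging)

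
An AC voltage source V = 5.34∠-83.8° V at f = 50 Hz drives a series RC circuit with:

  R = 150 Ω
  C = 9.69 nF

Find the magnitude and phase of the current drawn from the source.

Step 1 — Angular frequency: ω = 2π·f = 2π·50 = 314.2 rad/s.
Step 2 — Component impedances:
  R: Z = R = 150 Ω
  C: Z = 1/(jωC) = -j/(ω·C) = 0 - j3.285e+05 Ω
Step 3 — Series combination: Z_total = R + C = 150 - j3.285e+05 Ω = 3.285e+05∠-90.0° Ω.
Step 4 — Source phasor: V = 5.34∠-83.8° V = 0.5767 - j5.309 V.
Step 5 — Ohm's law: I = V / Z_total = (0.5767 - j5.309) / (150 - j3.285e+05) = 1.616e-05 + j1.748e-06 A.
Step 6 — Convert to polar: |I| = 1.626e-05 A, ∠I = 6.2°.

I = 1.626e-05∠6.2° A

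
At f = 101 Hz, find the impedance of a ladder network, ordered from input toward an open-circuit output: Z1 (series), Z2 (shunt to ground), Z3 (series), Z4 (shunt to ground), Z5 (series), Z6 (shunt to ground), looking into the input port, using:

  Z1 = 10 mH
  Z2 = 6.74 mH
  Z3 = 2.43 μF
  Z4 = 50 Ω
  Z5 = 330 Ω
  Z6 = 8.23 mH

Step 1 — Angular frequency: ω = 2π·f = 2π·101 = 634.6 rad/s.
Step 2 — Component impedances:
  Z1: Z = jωL = j·634.6·0.01 = 0 + j6.346 Ω
  Z2: Z = jωL = j·634.6·0.00674 = 0 + j4.277 Ω
  Z3: Z = 1/(jωC) = -j/(ω·C) = 0 - j648.5 Ω
  Z4: Z = R = 50 Ω
  Z5: Z = R = 330 Ω
  Z6: Z = jωL = j·634.6·0.00823 = 0 + j5.223 Ω
Step 3 — Ladder network (open output): work backward from the far end, alternating series and parallel combinations. Z_in = 0.001906 + j10.65 Ω = 10.65∠90.0° Ω.

Z = 0.001906 + j10.65 Ω = 10.65∠90.0° Ω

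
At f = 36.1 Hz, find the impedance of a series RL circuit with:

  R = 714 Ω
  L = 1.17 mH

Step 1 — Angular frequency: ω = 2π·f = 2π·36.1 = 226.8 rad/s.
Step 2 — Component impedances:
  R: Z = R = 714 Ω
  L: Z = jωL = j·226.8·0.00117 = 0 + j0.2654 Ω
Step 3 — Series combination: Z_total = R + L = 714 + j0.2654 Ω = 714∠0.0° Ω.

Z = 714 + j0.2654 Ω = 714∠0.0° Ω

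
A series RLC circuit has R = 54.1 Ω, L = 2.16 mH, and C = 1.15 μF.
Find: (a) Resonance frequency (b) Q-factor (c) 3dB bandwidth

Step 1 — Resonance: ω₀ = 1/√(LC) = 1/√(0.00216·1.15e-06) = 2.006e+04 rad/s.
Step 2 — f₀ = ω₀/(2π) = 3193 Hz.
Step 3 — Series Q: Q = ω₀L/R = 2.006e+04·0.00216/54.1 = 0.8011.
Step 4 — Bandwidth: Δω = ω₀/Q = 2.505e+04 rad/s; BW = Δω/(2π) = 3986 Hz.

(a) f₀ = 3193 Hz  (b) Q = 0.8011  (c) BW = 3986 Hz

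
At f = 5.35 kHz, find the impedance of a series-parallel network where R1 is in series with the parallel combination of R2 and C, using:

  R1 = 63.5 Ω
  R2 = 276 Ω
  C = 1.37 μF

Step 1 — Angular frequency: ω = 2π·f = 2π·5350 = 3.362e+04 rad/s.
Step 2 — Component impedances:
  R1: Z = R = 63.5 Ω
  R2: Z = R = 276 Ω
  C: Z = 1/(jωC) = -j/(ω·C) = 0 - j21.71 Ω
Step 3 — Parallel branch: R2 || C = 1/(1/R2 + 1/C) = 1.698 - j21.58 Ω.
Step 4 — Series with R1: Z_total = R1 + (R2 || C) = 65.2 - j21.58 Ω = 68.68∠-18.3° Ω.

Z = 65.2 - j21.58 Ω = 68.68∠-18.3° Ω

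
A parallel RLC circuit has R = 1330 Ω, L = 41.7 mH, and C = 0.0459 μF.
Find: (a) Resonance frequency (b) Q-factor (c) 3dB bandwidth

Step 1 — Resonance: ω₀ = 1/√(LC) = 1/√(0.0417·4.59e-08) = 2.286e+04 rad/s.
Step 2 — f₀ = ω₀/(2π) = 3638 Hz.
Step 3 — Parallel Q: Q = R/(ω₀L) = 1330/(2.286e+04·0.0417) = 1.395.
Step 4 — Bandwidth: Δω = ω₀/Q = 1.638e+04 rad/s; BW = Δω/(2π) = 2607 Hz.

(a) f₀ = 3638 Hz  (b) Q = 1.395  (c) BW = 2607 Hz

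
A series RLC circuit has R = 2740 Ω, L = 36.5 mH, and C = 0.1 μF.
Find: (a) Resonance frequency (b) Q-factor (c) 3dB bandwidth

Step 1 — Resonance condition Im(Z)=0 gives ω₀ = 1/√(LC).
Step 2 — ω₀ = 1/√(0.0365·1e-07) = 1.655e+04 rad/s.
Step 3 — f₀ = ω₀/(2π) = 2634 Hz.
Step 4 — Series Q: Q = ω₀L/R = 1.655e+04·0.0365/2740 = 0.2205.
Step 5 — 3dB bandwidth: Δω = ω₀/Q = 7.507e+04 rad/s; BW = Δω/(2π) = 1.195e+04 Hz.

(a) f₀ = 2634 Hz  (b) Q = 0.2205  (c) BW = 1.195e+04 Hz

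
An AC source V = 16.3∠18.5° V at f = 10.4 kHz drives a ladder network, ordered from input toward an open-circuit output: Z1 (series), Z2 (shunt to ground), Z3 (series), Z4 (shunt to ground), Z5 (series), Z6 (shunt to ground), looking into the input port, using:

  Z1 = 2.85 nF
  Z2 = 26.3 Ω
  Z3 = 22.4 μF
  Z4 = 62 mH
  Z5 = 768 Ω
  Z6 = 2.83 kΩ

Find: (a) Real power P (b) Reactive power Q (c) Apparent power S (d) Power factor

Step 1 — Angular frequency: ω = 2π·f = 2π·1.04e+04 = 6.535e+04 rad/s.
Step 2 — Component impedances:
  Z1: Z = 1/(jωC) = -j/(ω·C) = 0 - j5370 Ω
  Z2: Z = R = 26.3 Ω
  Z3: Z = 1/(jωC) = -j/(ω·C) = 0 - j0.6832 Ω
  Z4: Z = jωL = j·6.535e+04·0.062 = 0 + j4051 Ω
  Z5: Z = R = 768 Ω
  Z6: Z = R = 2830 Ω
Step 3 — Ladder network (open output): work backward from the far end, alternating series and parallel combinations. Z_in = 26.11 - j5369 Ω = 5369∠-89.7° Ω.
Step 4 — Source phasor: V = 16.3∠18.5° V = 15.46 + j5.172 V.
Step 5 — Current: I = V / Z = -0.0009492 + j0.002883 A = 0.003036∠108.2° A.
Step 6 — Complex power: S = V·I* = 0.0002406 - j0.04948 VA.
Step 7 — Real power: P = Re(S) = 0.0002406 W.
Step 8 — Reactive power: Q = Im(S) = -0.04948 VAR.
Step 9 — Apparent power: |S| = 0.04948 VA.
Step 10 — Power factor: PF = P/|S| = 0.004862 (leading).

(a) P = 0.0002406 W  (b) Q = -0.04948 VAR  (c) S = 0.04948 VA  (d) PF = 0.004862 (leading)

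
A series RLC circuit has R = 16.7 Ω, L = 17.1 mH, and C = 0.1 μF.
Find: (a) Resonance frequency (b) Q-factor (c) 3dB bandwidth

Step 1 — Resonance: ω₀ = 1/√(LC) = 1/√(0.0171·1e-07) = 2.418e+04 rad/s.
Step 2 — f₀ = ω₀/(2π) = 3849 Hz.
Step 3 — Series Q: Q = ω₀L/R = 2.418e+04·0.0171/16.7 = 24.76.
Step 4 — Bandwidth: Δω = ω₀/Q = 976.6 rad/s; BW = Δω/(2π) = 155.4 Hz.

(a) f₀ = 3849 Hz  (b) Q = 24.76  (c) BW = 155.4 Hz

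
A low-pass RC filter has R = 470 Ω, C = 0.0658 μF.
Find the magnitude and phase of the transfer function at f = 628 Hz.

Step 1 — Angular frequency: ω = 2π·628 = 3946 rad/s.
Step 2 — Transfer function: H(jω) = 1/(1 + jωRC).
Step 3 — Denominator: 1 + jωRC = 1 + j·3946·470·6.58e-08 = 1 + j0.122.
Step 4 — H = 0.9853 - j0.1202.
Step 5 — Magnitude: |H| = 0.9926 (-0.1 dB); phase: φ = -7.0°.

|H| = 0.9926 (-0.1 dB), φ = -7.0°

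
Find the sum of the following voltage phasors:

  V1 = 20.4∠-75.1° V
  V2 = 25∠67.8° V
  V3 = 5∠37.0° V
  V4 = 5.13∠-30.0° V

Step 1 — Convert each phasor to rectangular form:
  V1 = 20.4·(cos(-75.1°) + j·sin(-75.1°)) = 5.246 - j19.71 V
  V2 = 25·(cos(67.8°) + j·sin(67.8°)) = 9.446 + j23.15 V
  V3 = 5·(cos(37.0°) + j·sin(37.0°)) = 3.993 + j3.009 V
  V4 = 5.13·(cos(-30.0°) + j·sin(-30.0°)) = 4.443 - j2.565 V
Step 2 — Sum components: V_total = 23.13 + j3.877 V.
Step 3 — Convert to polar: |V_total| = 23.45 V, ∠V_total = 9.5°.

V_total = 23.45∠9.5° V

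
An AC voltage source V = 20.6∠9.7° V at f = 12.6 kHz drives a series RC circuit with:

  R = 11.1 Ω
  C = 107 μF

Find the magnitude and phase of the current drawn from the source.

Step 1 — Angular frequency: ω = 2π·f = 2π·1.26e+04 = 7.917e+04 rad/s.
Step 2 — Component impedances:
  R: Z = R = 11.1 Ω
  C: Z = 1/(jωC) = -j/(ω·C) = 0 - j0.118 Ω
Step 3 — Series combination: Z_total = R + C = 11.1 - j0.118 Ω = 11.1∠-0.6° Ω.
Step 4 — Source phasor: V = 20.6∠9.7° V = 20.31 + j3.471 V.
Step 5 — Ohm's law: I = V / Z_total = (20.31 + j3.471) / (11.1 - j0.118) = 1.826 + j0.3321 A.
Step 6 — Convert to polar: |I| = 1.856 A, ∠I = 10.3°.

I = 1.856∠10.3° A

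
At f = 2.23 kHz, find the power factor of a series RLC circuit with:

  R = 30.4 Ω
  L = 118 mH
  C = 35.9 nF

Step 1 — Angular frequency: ω = 2π·f = 2π·2230 = 1.401e+04 rad/s.
Step 2 — Component impedances:
  R: Z = R = 30.4 Ω
  L: Z = jωL = j·1.401e+04·0.118 = 0 + j1653 Ω
  C: Z = 1/(jωC) = -j/(ω·C) = 0 - j1988 Ω
Step 3 — Series combination: Z_total = R + L + C = 30.4 - j334.7 Ω = 336∠-84.8° Ω.
Step 4 — Power factor: PF = cos(φ) = Re(Z)/|Z| = 30.4/336.04 = 0.09047.
Step 5 — Type: Im(Z) = -334.7 ⇒ leading (phase φ = -84.8°).

PF = 0.09047 (leading, φ = -84.8°)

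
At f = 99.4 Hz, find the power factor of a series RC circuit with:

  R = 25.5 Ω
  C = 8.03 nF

Step 1 — Angular frequency: ω = 2π·f = 2π·99.4 = 624.5 rad/s.
Step 2 — Component impedances:
  R: Z = R = 25.5 Ω
  C: Z = 1/(jωC) = -j/(ω·C) = 0 - j1.994e+05 Ω
Step 3 — Series combination: Z_total = R + C = 25.5 - j1.994e+05 Ω = 1.994e+05∠-90.0° Ω.
Step 4 — Power factor: PF = cos(φ) = Re(Z)/|Z| = 25.5/1.994e+05 = 0.0001279.
Step 5 — Type: Im(Z) = -1.994e+05 ⇒ leading (phase φ = -90.0°).

PF = 0.0001279 (leading, φ = -90.0°)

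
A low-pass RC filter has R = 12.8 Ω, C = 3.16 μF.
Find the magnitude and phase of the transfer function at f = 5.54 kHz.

Step 1 — Angular frequency: ω = 2π·5540 = 3.481e+04 rad/s.
Step 2 — Transfer function: H(jω) = 1/(1 + jωRC).
Step 3 — Denominator: 1 + jωRC = 1 + j·3.481e+04·12.8·3.16e-06 = 1 + j1.408.
Step 4 — H = 0.3353 - j0.4721.
Step 5 — Magnitude: |H| = 0.5791 (-4.7 dB); phase: φ = -54.6°.

|H| = 0.5791 (-4.7 dB), φ = -54.6°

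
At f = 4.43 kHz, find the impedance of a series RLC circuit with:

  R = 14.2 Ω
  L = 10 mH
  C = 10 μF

Step 1 — Angular frequency: ω = 2π·f = 2π·4430 = 2.783e+04 rad/s.
Step 2 — Component impedances:
  R: Z = R = 14.2 Ω
  L: Z = jωL = j·2.783e+04·0.01 = 0 + j278.3 Ω
  C: Z = 1/(jωC) = -j/(ω·C) = 0 - j3.593 Ω
Step 3 — Series combination: Z_total = R + L + C = 14.2 + j274.8 Ω = 275.1∠87.0° Ω.

Z = 14.2 + j274.8 Ω = 275.1∠87.0° Ω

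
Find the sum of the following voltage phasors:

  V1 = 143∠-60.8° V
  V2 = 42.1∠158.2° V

Step 1 — Convert each phasor to rectangular form:
  V1 = 143·(cos(-60.8°) + j·sin(-60.8°)) = 69.76 - j124.8 V
  V2 = 42.1·(cos(158.2°) + j·sin(158.2°)) = -39.09 + j15.63 V
Step 2 — Sum components: V_total = 30.67 - j109.2 V.
Step 3 — Convert to polar: |V_total| = 113.4 V, ∠V_total = -74.3°.

V_total = 113.4∠-74.3° V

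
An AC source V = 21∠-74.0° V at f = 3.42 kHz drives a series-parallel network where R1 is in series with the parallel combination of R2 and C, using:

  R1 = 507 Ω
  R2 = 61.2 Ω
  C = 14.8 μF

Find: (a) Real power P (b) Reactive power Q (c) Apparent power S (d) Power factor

Step 1 — Angular frequency: ω = 2π·f = 2π·3420 = 2.149e+04 rad/s.
Step 2 — Component impedances:
  R1: Z = R = 507 Ω
  R2: Z = R = 61.2 Ω
  C: Z = 1/(jωC) = -j/(ω·C) = 0 - j3.144 Ω
Step 3 — Parallel branch: R2 || C = 1/(1/R2 + 1/C) = 0.1611 - j3.136 Ω.
Step 4 — Series with R1: Z_total = R1 + (R2 || C) = 507.2 - j3.136 Ω = 507.2∠-0.4° Ω.
Step 5 — Source phasor: V = 21∠-74.0° V = 5.788 - j20.19 V.
Step 6 — Current: I = V / Z = 0.01166 - j0.03973 A = 0.04141∠-73.6° A.
Step 7 — Complex power: S = V·I* = 0.8695 - j0.005377 VA.
Step 8 — Real power: P = Re(S) = 0.8695 W.
Step 9 — Reactive power: Q = Im(S) = -0.005377 VAR.
Step 10 — Apparent power: |S| = 0.8695 VA.
Step 11 — Power factor: PF = P/|S| = 1 (leading).

(a) P = 0.8695 W  (b) Q = -0.005377 VAR  (c) S = 0.8695 VA  (d) PF = 1 (leading)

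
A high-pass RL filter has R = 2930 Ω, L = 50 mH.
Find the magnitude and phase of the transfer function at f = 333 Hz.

Step 1 — Angular frequency: ω = 2π·333 = 2092 rad/s.
Step 2 — Transfer function: H(jω) = jωL/(R + jωL).
Step 3 — Numerator jωL = j·104.6; denominator R + jωL = 2930 + j104.6.
Step 4 — H = 0.001273 + j0.03566.
Step 5 — Magnitude: |H| = 0.03568 (-29.0 dB); phase: φ = 88.0°.

|H| = 0.03568 (-29.0 dB), φ = 88.0°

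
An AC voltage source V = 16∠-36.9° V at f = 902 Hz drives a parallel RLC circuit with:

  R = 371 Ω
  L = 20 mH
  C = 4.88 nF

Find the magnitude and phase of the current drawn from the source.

Step 1 — Angular frequency: ω = 2π·f = 2π·902 = 5667 rad/s.
Step 2 — Component impedances:
  R: Z = R = 371 Ω
  L: Z = jωL = j·5667·0.02 = 0 + j113.3 Ω
  C: Z = 1/(jωC) = -j/(ω·C) = 0 - j3.616e+04 Ω
Step 3 — Parallel combination: 1/Z_total = 1/R + 1/L + 1/C; Z_total = 31.86 + j103.9 Ω = 108.7∠73.0° Ω.
Step 4 — Source phasor: V = 16∠-36.9° V = 12.79 - j9.607 V.
Step 5 — Ohm's law: I = V / Z_total = (12.79 - j9.607) / (31.86 + j103.9) = -0.05 - j0.1384 A.
Step 6 — Convert to polar: |I| = 0.1472 A, ∠I = -109.9°.

I = 0.1472∠-109.9° A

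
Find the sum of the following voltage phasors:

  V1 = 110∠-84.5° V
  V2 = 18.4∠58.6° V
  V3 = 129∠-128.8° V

Step 1 — Convert each phasor to rectangular form:
  V1 = 110·(cos(-84.5°) + j·sin(-84.5°)) = 10.54 - j109.5 V
  V2 = 18.4·(cos(58.6°) + j·sin(58.6°)) = 9.587 + j15.71 V
  V3 = 129·(cos(-128.8°) + j·sin(-128.8°)) = -80.83 - j100.5 V
Step 2 — Sum components: V_total = -60.7 - j194.3 V.
Step 3 — Convert to polar: |V_total| = 203.6 V, ∠V_total = -107.3°.

V_total = 203.6∠-107.3° V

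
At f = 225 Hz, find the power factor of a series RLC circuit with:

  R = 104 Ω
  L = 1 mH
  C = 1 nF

Step 1 — Angular frequency: ω = 2π·f = 2π·225 = 1414 rad/s.
Step 2 — Component impedances:
  R: Z = R = 104 Ω
  L: Z = jωL = j·1414·0.001 = 0 + j1.414 Ω
  C: Z = 1/(jωC) = -j/(ω·C) = 0 - j7.074e+05 Ω
Step 3 — Series combination: Z_total = R + L + C = 104 - j7.074e+05 Ω = 7.074e+05∠-90.0° Ω.
Step 4 — Power factor: PF = cos(φ) = Re(Z)/|Z| = 104/7.074e+05 = 0.000147.
Step 5 — Type: Im(Z) = -7.074e+05 ⇒ leading (phase φ = -90.0°).

PF = 0.000147 (leading, φ = -90.0°)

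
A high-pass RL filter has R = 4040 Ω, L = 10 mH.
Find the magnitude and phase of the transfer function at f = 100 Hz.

Step 1 — Angular frequency: ω = 2π·100 = 628.3 rad/s.
Step 2 — Transfer function: H(jω) = jωL/(R + jωL).
Step 3 — Numerator jωL = j·6.283; denominator R + jωL = 4040 + j6.283.
Step 4 — H = 2.419e-06 + j0.001555.
Step 5 — Magnitude: |H| = 0.001555 (-56.2 dB); phase: φ = 89.9°.

|H| = 0.001555 (-56.2 dB), φ = 89.9°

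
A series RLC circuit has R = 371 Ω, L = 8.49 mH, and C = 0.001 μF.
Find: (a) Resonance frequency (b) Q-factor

Step 1 — Resonance condition Im(Z)=0 gives ω₀ = 1/√(LC).
Step 2 — ω₀ = 1/√(0.00849·1e-09) = 3.432e+05 rad/s.
Step 3 — f₀ = ω₀/(2π) = 5.462e+04 Hz.
Step 4 — Series Q: Q = ω₀L/R = 3.432e+05·0.00849/371 = 7.854.

(a) f₀ = 5.462e+04 Hz  (b) Q = 7.854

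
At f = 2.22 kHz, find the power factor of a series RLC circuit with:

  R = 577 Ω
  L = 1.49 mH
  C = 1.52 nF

Step 1 — Angular frequency: ω = 2π·f = 2π·2220 = 1.395e+04 rad/s.
Step 2 — Component impedances:
  R: Z = R = 577 Ω
  L: Z = jωL = j·1.395e+04·0.00149 = 0 + j20.78 Ω
  C: Z = 1/(jωC) = -j/(ω·C) = 0 - j4.717e+04 Ω
Step 3 — Series combination: Z_total = R + L + C = 577 - j4.714e+04 Ω = 4.715e+04∠-89.3° Ω.
Step 4 — Power factor: PF = cos(φ) = Re(Z)/|Z| = 577/4.715e+04 = 0.01224.
Step 5 — Type: Im(Z) = -4.714e+04 ⇒ leading (phase φ = -89.3°).

PF = 0.01224 (leading, φ = -89.3°)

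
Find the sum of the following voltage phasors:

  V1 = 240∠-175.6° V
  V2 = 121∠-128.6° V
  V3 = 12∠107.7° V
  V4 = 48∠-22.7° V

Step 1 — Convert each phasor to rectangular form:
  V1 = 240·(cos(-175.6°) + j·sin(-175.6°)) = -239.3 - j18.41 V
  V2 = 121·(cos(-128.6°) + j·sin(-128.6°)) = -75.49 - j94.56 V
  V3 = 12·(cos(107.7°) + j·sin(107.7°)) = -3.648 + j11.43 V
  V4 = 48·(cos(-22.7°) + j·sin(-22.7°)) = 44.28 - j18.52 V
Step 2 — Sum components: V_total = -274.1 - j120.1 V.
Step 3 — Convert to polar: |V_total| = 299.3 V, ∠V_total = -156.3°.

V_total = 299.3∠-156.3° V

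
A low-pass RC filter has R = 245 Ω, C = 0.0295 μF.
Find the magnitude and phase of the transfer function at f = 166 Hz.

Step 1 — Angular frequency: ω = 2π·166 = 1043 rad/s.
Step 2 — Transfer function: H(jω) = 1/(1 + jωRC).
Step 3 — Denominator: 1 + jωRC = 1 + j·1043·245·2.95e-08 = 1 + j0.007538.
Step 4 — H = 0.9999 - j0.007538.
Step 5 — Magnitude: |H| = 1 (-0.0 dB); phase: φ = -0.4°.

|H| = 1 (-0.0 dB), φ = -0.4°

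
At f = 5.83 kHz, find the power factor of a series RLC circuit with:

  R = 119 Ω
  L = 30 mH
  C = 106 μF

Step 1 — Angular frequency: ω = 2π·f = 2π·5830 = 3.663e+04 rad/s.
Step 2 — Component impedances:
  R: Z = R = 119 Ω
  L: Z = jωL = j·3.663e+04·0.03 = 0 + j1099 Ω
  C: Z = 1/(jωC) = -j/(ω·C) = 0 - j0.2575 Ω
Step 3 — Series combination: Z_total = R + L + C = 119 + j1099 Ω = 1105∠83.8° Ω.
Step 4 — Power factor: PF = cos(φ) = Re(Z)/|Z| = 119/1105 = 0.1077.
Step 5 — Type: Im(Z) = 1099 ⇒ lagging (phase φ = 83.8°).

PF = 0.1077 (lagging, φ = 83.8°)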